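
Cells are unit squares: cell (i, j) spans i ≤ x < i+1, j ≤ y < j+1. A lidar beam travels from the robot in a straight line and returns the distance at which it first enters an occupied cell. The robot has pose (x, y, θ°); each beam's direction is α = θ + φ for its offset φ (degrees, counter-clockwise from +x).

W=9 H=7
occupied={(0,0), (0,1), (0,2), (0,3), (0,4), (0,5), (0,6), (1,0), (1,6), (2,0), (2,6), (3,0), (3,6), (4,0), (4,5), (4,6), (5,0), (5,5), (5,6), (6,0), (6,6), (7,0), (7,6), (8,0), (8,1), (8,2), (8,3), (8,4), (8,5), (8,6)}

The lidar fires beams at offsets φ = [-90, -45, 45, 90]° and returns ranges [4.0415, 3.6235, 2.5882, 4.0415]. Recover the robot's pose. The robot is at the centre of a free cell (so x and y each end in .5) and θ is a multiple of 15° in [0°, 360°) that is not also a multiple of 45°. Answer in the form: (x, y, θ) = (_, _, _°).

Candidates: 33 free-cell centres × 16 headings = 528 poses. Raycast each; keep the one whose scan matches to 4 dp.
  (1.5, 2.5, 15°): beam 1 = 1.5529 ≠ 4.0415 ✗
  (1.5, 2.5, 330°): beam 1 = 1.0000 ≠ 4.0415 ✗
  (7.5, 4.5, 150°): beam 1 = 1.0000 ≠ 4.0415 ✗
  (4.5, 1.5, 150°): beam 1 = 5.1962 ≠ 4.0415 ✗
  …
  (4.5, 3.5, 240°): r_1=4.0415, r_2=3.6235, r_3=2.5882, r_4=4.0415 — all match ✓
Unique over the lattice → pose = (4.5, 3.5, 240°).

(x, y, θ) = (4.5, 3.5, 240°)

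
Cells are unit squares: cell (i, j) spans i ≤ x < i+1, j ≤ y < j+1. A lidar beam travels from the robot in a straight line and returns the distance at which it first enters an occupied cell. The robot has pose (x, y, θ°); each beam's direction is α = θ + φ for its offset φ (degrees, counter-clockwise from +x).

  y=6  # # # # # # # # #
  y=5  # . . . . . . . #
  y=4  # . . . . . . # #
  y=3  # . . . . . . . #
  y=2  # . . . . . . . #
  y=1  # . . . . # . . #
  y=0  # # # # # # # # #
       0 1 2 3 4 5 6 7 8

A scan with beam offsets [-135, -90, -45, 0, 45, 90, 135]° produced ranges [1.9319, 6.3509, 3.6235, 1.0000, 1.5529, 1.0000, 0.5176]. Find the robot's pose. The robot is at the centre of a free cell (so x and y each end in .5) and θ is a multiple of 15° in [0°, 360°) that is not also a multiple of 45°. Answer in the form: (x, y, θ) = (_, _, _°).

The pose lattice has 33·16 = 528 candidates. Test each by forward raycasting.
  (4.5, 2.5, 165°): beam 1 = 3.0000 ≠ 1.9319 ✗
  (6.5, 4.5, 330°): beam 1 = 5.6940 ≠ 1.9319 ✗
  (5.5, 5.5, 15°): beam 1 = 5.1962 ≠ 1.9319 ✗
  …
  (6.5, 5.5, 300°): r_1=1.9319, r_2=6.3509, r_3=3.6235, r_4=1.0000, r_5=1.5529, r_6=1.0000, r_7=0.5176 — all match ✓
Only this pose fits every beam.

(x, y, θ) = (6.5, 5.5, 300°)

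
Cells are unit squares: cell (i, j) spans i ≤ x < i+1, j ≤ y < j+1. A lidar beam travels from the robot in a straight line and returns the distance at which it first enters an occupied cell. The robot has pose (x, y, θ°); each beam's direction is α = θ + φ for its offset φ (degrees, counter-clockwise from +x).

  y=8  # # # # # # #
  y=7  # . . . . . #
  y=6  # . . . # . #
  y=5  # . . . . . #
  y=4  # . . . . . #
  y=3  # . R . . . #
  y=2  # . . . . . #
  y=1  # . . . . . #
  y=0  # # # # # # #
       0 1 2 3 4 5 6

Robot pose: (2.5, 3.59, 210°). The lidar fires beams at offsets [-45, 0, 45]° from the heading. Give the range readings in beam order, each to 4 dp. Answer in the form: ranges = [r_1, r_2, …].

beam 1: φ=-45°, α=165°
  dir = (cos 165°, sin 165°) = (-0.9659, 0.2588); from cell (2,3)
  next x-line at t=0.5176, next y-line at t=1.5841; Δt_x=1.0353, Δt_y=3.8637
    x: enter (1,3) at t=0.5176
    x: enter (0,3) at t=1.5529 ← occupied
  → r_1 = 1.5529
beam 2: φ=0°, α=210°
  dir = (cos 210°, sin 210°) = (-0.8660, -0.5000); from cell (2,3)
  next x-line at t=0.5774, next y-line at t=1.1800; Δt_x=1.1547, Δt_y=2.0000
    x: enter (1,3) at t=0.5774
    y: enter (1,2) at t=1.1800
    x: enter (0,2) at t=1.7321 ← occupied
  → r_2 = 1.7321
beam 3: φ=45°, α=255°
  dir = (cos 255°, sin 255°) = (-0.2588, -0.9659); from cell (2,3)
  next x-line at t=1.9319, next y-line at t=0.6108; Δt_x=3.8637, Δt_y=1.0353
    y: enter (2,2) at t=0.6108
    y: enter (2,1) at t=1.6461
    x: enter (1,1) at t=1.9319
    y: enter (1,0) at t=2.6814 ← occupied
  → r_3 = 2.6814

ranges = [1.5529, 1.7321, 2.6814]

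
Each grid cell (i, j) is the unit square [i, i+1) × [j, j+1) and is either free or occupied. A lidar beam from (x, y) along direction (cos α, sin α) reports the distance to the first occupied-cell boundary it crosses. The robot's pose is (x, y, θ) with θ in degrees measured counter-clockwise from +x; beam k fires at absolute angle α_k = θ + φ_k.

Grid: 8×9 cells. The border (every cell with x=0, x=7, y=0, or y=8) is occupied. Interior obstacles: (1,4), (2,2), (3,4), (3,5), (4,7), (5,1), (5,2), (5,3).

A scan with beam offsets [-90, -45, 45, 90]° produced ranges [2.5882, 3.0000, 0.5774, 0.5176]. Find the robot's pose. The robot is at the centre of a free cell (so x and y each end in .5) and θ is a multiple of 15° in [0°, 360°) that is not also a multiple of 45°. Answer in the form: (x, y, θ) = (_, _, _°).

(x, y, θ) = (3.5, 7.5, 285°)

Enumerate (i+0.5, j+0.5, θ) over the 34 free cells and 16 admissible headings. For each, cast all 4 beams and compare to the given ranges.
  (6.5, 5.5, 120°): beam 1 = 0.5774 ≠ 2.5882 ✗
  (3.5, 3.5, 240°): beam 1 = 1.7321 ≠ 2.5882 ✗
  (5.5, 6.5, 15°): beam 1 = 5.6940 ≠ 2.5882 ✗
  …
  (3.5, 7.5, 285°): r_1=2.5882, r_2=3.0000, r_3=0.5774, r_4=0.5176 — all match ✓
No second candidate reproduces the full scan.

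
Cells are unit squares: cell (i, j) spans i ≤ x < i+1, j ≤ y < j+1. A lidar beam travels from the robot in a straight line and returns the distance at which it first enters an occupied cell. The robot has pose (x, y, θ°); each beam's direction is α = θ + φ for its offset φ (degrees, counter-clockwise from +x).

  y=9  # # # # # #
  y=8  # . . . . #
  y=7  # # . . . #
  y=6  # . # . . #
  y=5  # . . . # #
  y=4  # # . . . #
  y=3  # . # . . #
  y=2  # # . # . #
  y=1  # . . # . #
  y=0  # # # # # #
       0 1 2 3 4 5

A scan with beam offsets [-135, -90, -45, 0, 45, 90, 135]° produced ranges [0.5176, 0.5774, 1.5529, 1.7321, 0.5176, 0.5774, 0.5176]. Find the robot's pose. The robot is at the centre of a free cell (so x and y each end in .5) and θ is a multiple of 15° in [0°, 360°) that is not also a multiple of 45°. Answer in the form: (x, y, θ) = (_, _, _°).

Enumerate (i+0.5, j+0.5, θ) over the 24 free cells and 16 admissible headings. For each, cast all 7 beams and compare to the given ranges.
  (2.5, 7.5, 75°): beam 1 = 0.5774 ≠ 0.5176 ✗
  (3.5, 4.5, 165°): beam 1 = 1.0000 ≠ 0.5176 ✗
  (3.5, 3.5, 255°): beam 1 = 2.8868 ≠ 0.5176 ✗
  …
  (1.5, 1.5, 30°): r_1=0.5176, r_2=0.5774, r_3=1.5529, r_4=1.7321, r_5=0.5176, r_6=0.5774, r_7=0.5176 — all match ✓
Unique over the lattice → pose = (1.5, 1.5, 30°).

(x, y, θ) = (1.5, 1.5, 30°)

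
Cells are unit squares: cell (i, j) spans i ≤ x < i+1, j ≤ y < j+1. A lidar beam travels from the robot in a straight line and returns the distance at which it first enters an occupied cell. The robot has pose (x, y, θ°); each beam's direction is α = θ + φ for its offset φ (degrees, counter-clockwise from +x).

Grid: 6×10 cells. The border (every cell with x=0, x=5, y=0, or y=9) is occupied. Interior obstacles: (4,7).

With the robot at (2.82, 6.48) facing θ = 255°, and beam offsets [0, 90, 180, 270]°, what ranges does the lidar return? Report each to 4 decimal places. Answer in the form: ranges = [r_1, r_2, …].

beam 1: φ=0°, α=255°
  cosα=-0.2588 sinα=-0.9659 | (2,6) | tMaxX 3.1682 tMaxY 0.4969 | tΔX 3.8637 tΔY 1.0353
    t=0.4969 [y] (2,5)
    t=1.5322 [y] (2,4)
    t=2.5675 [y] (2,3)
    t=3.1682 [x] (1,3)
    t=3.6028 [y] (1,2)
    t=4.6380 [y] (1,1)
    t=5.6733 [y] (1,0) — stop
  → r_1 = 5.6733
beam 2: φ=90°, α=345°
  cosα=0.9659 sinα=-0.2588 | (2,6) | tMaxX 0.1863 tMaxY 1.8546 | tΔX 1.0353 tΔY 3.8637
    t=0.1863 [x] (3,6)
    t=1.2216 [x] (4,6)
    t=1.8546 [y] (4,5)
    t=2.2569 [x] (5,5) — stop
  → r_2 = 2.2569
beam 3: φ=180°, α=75°
  cosα=0.2588 sinα=0.9659 | (2,6) | tMaxX 0.6955 tMaxY 0.5383 | tΔX 3.8637 tΔY 1.0353
    t=0.5383 [y] (2,7)
    t=0.6955 [x] (3,7)
    t=1.5736 [y] (3,8)
    t=2.6089 [y] (3,9) — stop
  → r_3 = 2.6089
beam 4: φ=270°, α=165°
  cosα=-0.9659 sinα=0.2588 | (2,6) | tMaxX 0.8489 tMaxY 2.0091 | tΔX 1.0353 tΔY 3.8637
    t=0.8489 [x] (1,6)
    t=1.8842 [x] (0,6) — stop
  → r_4 = 1.8842

ranges = [5.6733, 2.2569, 2.6089, 1.8842]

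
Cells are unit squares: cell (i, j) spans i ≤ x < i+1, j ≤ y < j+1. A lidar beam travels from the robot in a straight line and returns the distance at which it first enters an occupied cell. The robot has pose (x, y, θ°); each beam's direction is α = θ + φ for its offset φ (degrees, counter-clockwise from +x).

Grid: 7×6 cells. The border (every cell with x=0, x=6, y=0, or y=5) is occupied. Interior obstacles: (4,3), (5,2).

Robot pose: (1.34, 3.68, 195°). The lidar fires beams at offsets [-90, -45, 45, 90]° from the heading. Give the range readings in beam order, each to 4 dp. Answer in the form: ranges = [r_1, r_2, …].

ranges = [1.3137, 0.3926, 0.6800, 2.7745]

beam 1: φ=-90°, α=105°
  dir = (cos 105°, sin 105°) = (-0.2588, 0.9659); from cell (1,3)
  next x-line at t=1.3137, next y-line at t=0.3313; Δt_x=3.8637, Δt_y=1.0353
    y: enter (1,4) at t=0.3313
    x: enter (0,4) at t=1.3137 ← occupied
  → r_1 = 1.3137
beam 2: φ=-45°, α=150°
  dir = (cos 150°, sin 150°) = (-0.8660, 0.5000); from cell (1,3)
  next x-line at t=0.3926, next y-line at t=0.6400; Δt_x=1.1547, Δt_y=2.0000
    x: enter (0,3) at t=0.3926 ← occupied
  → r_2 = 0.3926
beam 3: φ=45°, α=240°
  dir = (cos 240°, sin 240°) = (-0.5000, -0.8660); from cell (1,3)
  next x-line at t=0.6800, next y-line at t=0.7852; Δt_x=2.0000, Δt_y=1.1547
    x: enter (0,3) at t=0.6800 ← occupied
  → r_3 = 0.6800
beam 4: φ=90°, α=285°
  dir = (cos 285°, sin 285°) = (0.2588, -0.9659); from cell (1,3)
  next x-line at t=2.5500, next y-line at t=0.7040; Δt_x=3.8637, Δt_y=1.0353
    y: enter (1,2) at t=0.7040
    y: enter (1,1) at t=1.7393
    x: enter (2,1) at t=2.5500
    y: enter (2,0) at t=2.7745 ← occupied
  → r_4 = 2.7745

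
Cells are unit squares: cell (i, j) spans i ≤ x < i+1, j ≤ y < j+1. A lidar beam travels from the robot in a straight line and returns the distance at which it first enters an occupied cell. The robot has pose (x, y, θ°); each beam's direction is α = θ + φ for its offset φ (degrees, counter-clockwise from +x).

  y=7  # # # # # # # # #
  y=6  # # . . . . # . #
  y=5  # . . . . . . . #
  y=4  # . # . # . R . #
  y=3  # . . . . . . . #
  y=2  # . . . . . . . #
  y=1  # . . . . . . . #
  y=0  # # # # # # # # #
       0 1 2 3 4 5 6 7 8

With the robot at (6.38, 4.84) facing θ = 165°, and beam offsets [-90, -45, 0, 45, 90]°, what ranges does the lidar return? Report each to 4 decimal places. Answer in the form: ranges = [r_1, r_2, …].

ranges = [1.2009, 2.4942, 4.5345, 1.5935, 3.9755]

beam 1: φ=-90°, α=75°
  cosα=0.2588 sinα=0.9659 | (6,4) | tMaxX 2.3955 tMaxY 0.1656 | tΔX 3.8637 tΔY 1.0353
    t=0.1656 [y] (6,5)
    t=1.2009 [y] (6,6) — stop
  → r_1 = 1.2009
beam 2: φ=-45°, α=120°
  cosα=-0.5000 sinα=0.8660 | (6,4) | tMaxX 0.7600 tMaxY 0.1848 | tΔX 2.0000 tΔY 1.1547
    t=0.1848 [y] (6,5)
    t=0.7600 [x] (5,5)
    t=1.3395 [y] (5,6)
    t=2.4942 [y] (5,7) — stop
  → r_2 = 2.4942
beam 3: φ=0°, α=165°
  cosα=-0.9659 sinα=0.2588 | (6,4) | tMaxX 0.3934 tMaxY 0.6182 | tΔX 1.0353 tΔY 3.8637
    t=0.3934 [x] (5,4)
    t=0.6182 [y] (5,5)
    t=1.4287 [x] (4,5)
    t=2.4640 [x] (3,5)
    t=3.4992 [x] (2,5)
    t=4.4819 [y] (2,6)
    t=4.5345 [x] (1,6) — stop
  → r_3 = 4.5345
beam 4: φ=45°, α=210°
  cosα=-0.8660 sinα=-0.5000 | (6,4) | tMaxX 0.4388 tMaxY 1.6800 | tΔX 1.1547 tΔY 2.0000
    t=0.4388 [x] (5,4)
    t=1.5935 [x] (4,4) — stop
  → r_4 = 1.5935
beam 5: φ=90°, α=255°
  cosα=-0.2588 sinα=-0.9659 | (6,4) | tMaxX 1.4682 tMaxY 0.8696 | tΔX 3.8637 tΔY 1.0353
    t=0.8696 [y] (6,3)
    t=1.4682 [x] (5,3)
    t=1.9049 [y] (5,2)
    t=2.9402 [y] (5,1)
    t=3.9755 [y] (5,0) — stop
  → r_5 = 3.9755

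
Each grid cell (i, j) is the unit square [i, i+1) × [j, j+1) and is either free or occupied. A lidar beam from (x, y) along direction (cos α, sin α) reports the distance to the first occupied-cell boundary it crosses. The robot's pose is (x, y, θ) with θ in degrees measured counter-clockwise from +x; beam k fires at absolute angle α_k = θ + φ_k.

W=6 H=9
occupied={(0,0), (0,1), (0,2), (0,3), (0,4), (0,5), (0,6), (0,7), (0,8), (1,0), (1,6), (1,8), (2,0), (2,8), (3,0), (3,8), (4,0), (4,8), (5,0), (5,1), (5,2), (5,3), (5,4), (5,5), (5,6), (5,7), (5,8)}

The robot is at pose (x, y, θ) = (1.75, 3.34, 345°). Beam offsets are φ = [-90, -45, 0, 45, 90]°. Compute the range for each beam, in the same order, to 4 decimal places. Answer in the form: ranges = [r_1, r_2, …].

beam 1: φ=-90°, α=255°
  direction (-0.2588, -0.9659); cell (1,3); t to first gridline: x 2.8978, y 0.3520 (then +3.8637 / +1.0353)
    (1,2) via y @ 0.3520
    (1,1) via y @ 1.3873
    (1,0) via y @ 2.4225  # hit
  → r_1 = 2.4225
beam 2: φ=-45°, α=300°
  direction (0.5000, -0.8660); cell (1,3); t to first gridline: x 0.5000, y 0.3926 (then +2.0000 / +1.1547)
    (1,2) via y @ 0.3926
    (2,2) via x @ 0.5000
    (2,1) via y @ 1.5473
    (3,1) via x @ 2.5000
    (3,0) via y @ 2.7020  # hit
  → r_2 = 2.7020
beam 3: φ=0°, α=345°
  direction (0.9659, -0.2588); cell (1,3); t to first gridline: x 0.2588, y 1.3137 (then +1.0353 / +3.8637)
    (2,3) via x @ 0.2588
    (3,3) via x @ 1.2941
    (3,2) via y @ 1.3137
    (4,2) via x @ 2.3294
    (5,2) via x @ 3.3646  # hit
  → r_3 = 3.3646
beam 4: φ=45°, α=30°
  direction (0.8660, 0.5000); cell (1,3); t to first gridline: x 0.2887, y 1.3200 (then +1.1547 / +2.0000)
    (2,3) via x @ 0.2887
    (2,4) via y @ 1.3200
    (3,4) via x @ 1.4434
    (4,4) via x @ 2.5981
    (4,5) via y @ 3.3200
    (5,5) via x @ 3.7528  # hit
  → r_4 = 3.7528
beam 5: φ=90°, α=75°
  direction (0.2588, 0.9659); cell (1,3); t to first gridline: x 0.9659, y 0.6833 (then +3.8637 / +1.0353)
    (1,4) via y @ 0.6833
    (2,4) via x @ 0.9659
    (2,5) via y @ 1.7186
    (2,6) via y @ 2.7538
    (2,7) via y @ 3.7891
    (2,8) via y @ 4.8244  # hit
  → r_5 = 4.8244

ranges = [2.4225, 2.7020, 3.3646, 3.7528, 4.8244]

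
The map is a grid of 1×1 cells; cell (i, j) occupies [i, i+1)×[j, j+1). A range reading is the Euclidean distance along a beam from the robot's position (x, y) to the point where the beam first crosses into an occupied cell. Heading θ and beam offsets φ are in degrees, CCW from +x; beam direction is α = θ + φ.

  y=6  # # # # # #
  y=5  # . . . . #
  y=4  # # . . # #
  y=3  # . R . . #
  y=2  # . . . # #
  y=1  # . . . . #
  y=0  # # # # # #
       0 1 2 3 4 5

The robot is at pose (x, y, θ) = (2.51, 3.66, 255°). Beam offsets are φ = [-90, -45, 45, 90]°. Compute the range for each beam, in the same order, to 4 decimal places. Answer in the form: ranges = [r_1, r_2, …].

ranges = [1.3137, 1.7436, 3.0715, 2.5500]

beam 1: φ=-90°, α=165°
  cosα=-0.9659 sinα=0.2588 | (2,3) | tMaxX 0.5280 tMaxY 1.3137 | tΔX 1.0353 tΔY 3.8637
    t=0.5280 [x] (1,3)
    t=1.3137 [y] (1,4) — stop
  → r_1 = 1.3137
beam 2: φ=-45°, α=210°
  cosα=-0.8660 sinα=-0.5000 | (2,3) | tMaxX 0.5889 tMaxY 1.3200 | tΔX 1.1547 tΔY 2.0000
    t=0.5889 [x] (1,3)
    t=1.3200 [y] (1,2)
    t=1.7436 [x] (0,2) — stop
  → r_2 = 1.7436
beam 3: φ=45°, α=300°
  cosα=0.5000 sinα=-0.8660 | (2,3) | tMaxX 0.9800 tMaxY 0.7621 | tΔX 2.0000 tΔY 1.1547
    t=0.7621 [y] (2,2)
    t=0.9800 [x] (3,2)
    t=1.9168 [y] (3,1)
    t=2.9800 [x] (4,1)
    t=3.0715 [y] (4,0) — stop
  → r_3 = 3.0715
beam 4: φ=90°, α=345°
  cosα=0.9659 sinα=-0.2588 | (2,3) | tMaxX 0.5073 tMaxY 2.5500 | tΔX 1.0353 tΔY 3.8637
    t=0.5073 [x] (3,3)
    t=1.5426 [x] (4,3)
    t=2.5500 [y] (4,2) — stop
  → r_4 = 2.5500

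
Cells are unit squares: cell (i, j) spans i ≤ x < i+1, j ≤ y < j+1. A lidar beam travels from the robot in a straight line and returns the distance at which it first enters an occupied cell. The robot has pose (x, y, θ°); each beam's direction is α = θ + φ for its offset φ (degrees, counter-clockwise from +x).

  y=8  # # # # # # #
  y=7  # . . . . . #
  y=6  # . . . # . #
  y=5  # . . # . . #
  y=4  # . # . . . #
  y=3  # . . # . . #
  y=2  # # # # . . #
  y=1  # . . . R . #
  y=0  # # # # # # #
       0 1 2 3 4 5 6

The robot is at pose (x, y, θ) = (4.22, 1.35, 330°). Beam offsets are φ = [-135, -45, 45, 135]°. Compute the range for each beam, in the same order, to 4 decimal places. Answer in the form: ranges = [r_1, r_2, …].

beam 1: φ=-135°, α=195°
  direction (-0.9659, -0.2588); cell (4,1); t to first gridline: x 0.2278, y 1.3523 (then +1.0353 / +3.8637)
    (3,1) via x @ 0.2278
    (2,1) via x @ 1.2630
    (2,0) via y @ 1.3523  # hit
  → r_1 = 1.3523
beam 2: φ=-45°, α=285°
  direction (0.2588, -0.9659); cell (4,1); t to first gridline: x 3.0137, y 0.3623 (then +3.8637 / +1.0353)
    (4,0) via y @ 0.3623  # hit
  → r_2 = 0.3623
beam 3: φ=45°, α=15°
  direction (0.9659, 0.2588); cell (4,1); t to first gridline: x 0.8075, y 2.5114 (then +1.0353 / +3.8637)
    (5,1) via x @ 0.8075
    (6,1) via x @ 1.8428  # hit
  → r_3 = 1.8428
beam 4: φ=135°, α=105°
  direction (-0.2588, 0.9659); cell (4,1); t to first gridline: x 0.8500, y 0.6729 (then +3.8637 / +1.0353)
    (4,2) via y @ 0.6729
    (3,2) via x @ 0.8500  # hit
  → r_4 = 0.8500

ranges = [1.3523, 0.3623, 1.8428, 0.8500]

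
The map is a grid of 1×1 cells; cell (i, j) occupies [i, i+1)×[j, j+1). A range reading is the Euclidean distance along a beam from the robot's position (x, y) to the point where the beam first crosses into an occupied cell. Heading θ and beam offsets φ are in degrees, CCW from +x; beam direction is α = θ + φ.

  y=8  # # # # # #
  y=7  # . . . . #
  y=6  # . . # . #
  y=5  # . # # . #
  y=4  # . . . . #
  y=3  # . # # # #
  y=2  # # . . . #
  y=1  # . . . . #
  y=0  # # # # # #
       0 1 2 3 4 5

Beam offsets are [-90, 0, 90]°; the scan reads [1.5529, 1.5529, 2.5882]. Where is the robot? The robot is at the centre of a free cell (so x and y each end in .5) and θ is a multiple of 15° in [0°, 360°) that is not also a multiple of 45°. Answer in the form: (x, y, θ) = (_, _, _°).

Enumerate (i+0.5, j+0.5, θ) over the 21 free cells and 16 admissible headings. For each, cast all 3 beams and compare to the given ranges.
  (1.5, 4.5, 255°): beam 1 = 0.5176 ≠ 1.5529 ✗
  (4.5, 5.5, 300°): beam 1 = 0.5774 ≠ 1.5529 ✗
  (1.5, 3.5, 15°): beam 1 = 0.5176 ≠ 1.5529 ✗
  (4.5, 7.5, 60°): beam 1 = 0.5774 ≠ 1.5529 ✗
  …
  (2.5, 7.5, 255°): r_1=1.5529, r_2=1.5529, r_3=2.5882 — all match ✓
Only this pose fits every beam.

(x, y, θ) = (2.5, 7.5, 255°)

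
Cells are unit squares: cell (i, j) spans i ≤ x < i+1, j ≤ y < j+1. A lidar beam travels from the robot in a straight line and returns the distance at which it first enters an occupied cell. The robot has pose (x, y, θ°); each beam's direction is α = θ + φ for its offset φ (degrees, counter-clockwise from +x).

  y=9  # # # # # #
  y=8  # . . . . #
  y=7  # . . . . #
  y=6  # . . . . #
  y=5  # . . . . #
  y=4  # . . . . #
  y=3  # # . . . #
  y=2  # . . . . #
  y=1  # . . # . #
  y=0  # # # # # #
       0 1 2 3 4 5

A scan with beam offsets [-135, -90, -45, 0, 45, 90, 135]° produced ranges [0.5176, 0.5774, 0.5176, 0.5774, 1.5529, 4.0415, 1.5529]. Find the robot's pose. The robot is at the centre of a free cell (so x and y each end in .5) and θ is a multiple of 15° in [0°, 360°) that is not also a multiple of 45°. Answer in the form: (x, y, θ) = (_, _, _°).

Candidates: 30 free-cell centres × 16 headings = 480 poses. Raycast each; keep the one whose scan matches to 4 dp.
  (1.5, 4.5, 240°): beam 1 = 1.9319 ≠ 0.5176 ✗
  (1.5, 2.5, 255°): beam 1 = 0.5774 ≠ 0.5176 ✗
  (4.5, 1.5, 120°): beam 3 = 1.9319 ≠ 0.5176 ✗
  …
  (1.5, 1.5, 300°): r_1=0.5176, r_2=0.5774, r_3=0.5176, r_4=0.5774, r_5=1.5529, r_6=4.0415, r_7=1.5529 — all match ✓
Only this pose fits every beam.

(x, y, θ) = (1.5, 1.5, 300°)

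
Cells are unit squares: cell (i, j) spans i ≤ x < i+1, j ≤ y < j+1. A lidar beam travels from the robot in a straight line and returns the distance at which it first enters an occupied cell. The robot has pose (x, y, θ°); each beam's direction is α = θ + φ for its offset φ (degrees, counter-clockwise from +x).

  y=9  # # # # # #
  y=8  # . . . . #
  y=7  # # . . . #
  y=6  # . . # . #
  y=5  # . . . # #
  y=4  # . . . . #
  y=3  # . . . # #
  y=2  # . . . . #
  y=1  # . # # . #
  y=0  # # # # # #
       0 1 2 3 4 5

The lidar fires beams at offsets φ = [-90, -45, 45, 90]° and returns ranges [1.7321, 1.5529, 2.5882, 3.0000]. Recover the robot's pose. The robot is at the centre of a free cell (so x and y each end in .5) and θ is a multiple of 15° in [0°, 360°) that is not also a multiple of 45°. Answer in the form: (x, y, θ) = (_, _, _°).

The pose lattice has 26·16 = 416 candidates. Test each by forward raycasting.
  (4.5, 8.5, 240°): beam 1 = 1.0000 ≠ 1.7321 ✗
  (4.5, 2.5, 255°): beam 1 = 3.6235 ≠ 1.7321 ✗
  (2.5, 6.5, 120°): beam 1 = 0.5774 ≠ 1.7321 ✗
  (2.5, 5.5, 150°): beam 1 = 1.0000 ≠ 1.7321 ✗
  …
  (2.5, 3.5, 30°): r_1=1.7321, r_2=1.5529, r_3=2.5882, r_4=3.0000 — all match ✓
No second candidate reproduces the full scan.

(x, y, θ) = (2.5, 3.5, 30°)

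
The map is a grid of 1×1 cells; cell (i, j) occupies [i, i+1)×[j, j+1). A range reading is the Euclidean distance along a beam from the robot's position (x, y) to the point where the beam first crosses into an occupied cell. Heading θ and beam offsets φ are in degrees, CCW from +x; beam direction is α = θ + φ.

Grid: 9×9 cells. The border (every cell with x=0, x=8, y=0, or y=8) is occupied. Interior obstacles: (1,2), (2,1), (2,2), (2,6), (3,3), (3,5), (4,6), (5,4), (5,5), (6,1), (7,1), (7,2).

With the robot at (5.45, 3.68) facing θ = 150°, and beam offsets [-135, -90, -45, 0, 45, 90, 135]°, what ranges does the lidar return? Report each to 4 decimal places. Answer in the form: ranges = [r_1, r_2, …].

ranges = [2.6400, 0.3695, 0.3313, 2.6400, 1.5012, 3.0946, 2.1250]

beam 1: φ=-135°, α=15°
  dir = (cos 15°, sin 15°) = (0.9659, 0.2588); from cell (5,3)
  next x-line at t=0.5694, next y-line at t=1.2364; Δt_x=1.0353, Δt_y=3.8637
    x: enter (6,3) at t=0.5694
    y: enter (6,4) at t=1.2364
    x: enter (7,4) at t=1.6047
    x: enter (8,4) at t=2.6400 ← occupied
  → r_1 = 2.6400
beam 2: φ=-90°, α=60°
  dir = (cos 60°, sin 60°) = (0.5000, 0.8660); from cell (5,3)
  next x-line at t=1.1000, next y-line at t=0.3695; Δt_x=2.0000, Δt_y=1.1547
    y: enter (5,4) at t=0.3695 ← occupied
  → r_2 = 0.3695
beam 3: φ=-45°, α=105°
  dir = (cos 105°, sin 105°) = (-0.2588, 0.9659); from cell (5,3)
  next x-line at t=1.7387, next y-line at t=0.3313; Δt_x=3.8637, Δt_y=1.0353
    y: enter (5,4) at t=0.3313 ← occupied
  → r_3 = 0.3313
beam 4: φ=0°, α=150°
  dir = (cos 150°, sin 150°) = (-0.8660, 0.5000); from cell (5,3)
  next x-line at t=0.5196, next y-line at t=0.6400; Δt_x=1.1547, Δt_y=2.0000
    x: enter (4,3) at t=0.5196
    y: enter (4,4) at t=0.6400
    x: enter (3,4) at t=1.6743
    y: enter (3,5) at t=2.6400 ← occupied
  → r_4 = 2.6400
beam 5: φ=45°, α=195°
  dir = (cos 195°, sin 195°) = (-0.9659, -0.2588); from cell (5,3)
  next x-line at t=0.4659, next y-line at t=2.6273; Δt_x=1.0353, Δt_y=3.8637
    x: enter (4,3) at t=0.4659
    x: enter (3,3) at t=1.5012 ← occupied
  → r_5 = 1.5012
beam 6: φ=90°, α=240°
  dir = (cos 240°, sin 240°) = (-0.5000, -0.8660); from cell (5,3)
  next x-line at t=0.9000, next y-line at t=0.7852; Δt_x=2.0000, Δt_y=1.1547
    y: enter (5,2) at t=0.7852
    x: enter (4,2) at t=0.9000
    y: enter (4,1) at t=1.9399
    x: enter (3,1) at t=2.9000
    y: enter (3,0) at t=3.0946 ← occupied
  → r_6 = 3.0946
beam 7: φ=135°, α=285°
  dir = (cos 285°, sin 285°) = (0.2588, -0.9659); from cell (5,3)
  next x-line at t=2.1250, next y-line at t=0.7040; Δt_x=3.8637, Δt_y=1.0353
    y: enter (5,2) at t=0.7040
    y: enter (5,1) at t=1.7393
    x: enter (6,1) at t=2.1250 ← occupied
  → r_7 = 2.1250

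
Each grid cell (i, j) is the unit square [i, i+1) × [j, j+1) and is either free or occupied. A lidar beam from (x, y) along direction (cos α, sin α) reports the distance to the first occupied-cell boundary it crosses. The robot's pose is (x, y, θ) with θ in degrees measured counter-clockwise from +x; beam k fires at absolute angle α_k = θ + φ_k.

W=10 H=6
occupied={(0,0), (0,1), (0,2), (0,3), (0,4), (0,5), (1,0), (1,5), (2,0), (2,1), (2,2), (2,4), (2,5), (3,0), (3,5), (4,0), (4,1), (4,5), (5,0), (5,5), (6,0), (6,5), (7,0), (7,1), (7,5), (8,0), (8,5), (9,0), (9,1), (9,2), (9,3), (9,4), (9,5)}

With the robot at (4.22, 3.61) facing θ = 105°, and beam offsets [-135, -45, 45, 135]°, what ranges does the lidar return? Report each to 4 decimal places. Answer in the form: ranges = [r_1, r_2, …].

ranges = [3.2200, 1.6050, 1.4087, 2.4400]

beam 1: φ=-135°, α=330°
  cosα=0.8660 sinα=-0.5000 | (4,3) | tMaxX 0.9007 tMaxY 1.2200 | tΔX 1.1547 tΔY 2.0000
    t=0.9007 [x] (5,3)
    t=1.2200 [y] (5,2)
    t=2.0554 [x] (6,2)
    t=3.2101 [x] (7,2)
    t=3.2200 [y] (7,1) — stop
  → r_1 = 3.2200
beam 2: φ=-45°, α=60°
  cosα=0.5000 sinα=0.8660 | (4,3) | tMaxX 1.5600 tMaxY 0.4503 | tΔX 2.0000 tΔY 1.1547
    t=0.4503 [y] (4,4)
    t=1.5600 [x] (5,4)
    t=1.6050 [y] (5,5) — stop
  → r_2 = 1.6050
beam 3: φ=45°, α=150°
  cosα=-0.8660 sinα=0.5000 | (4,3) | tMaxX 0.2540 tMaxY 0.7800 | tΔX 1.1547 tΔY 2.0000
    t=0.2540 [x] (3,3)
    t=0.7800 [y] (3,4)
    t=1.4087 [x] (2,4) — stop
  → r_3 = 1.4087
beam 4: φ=135°, α=240°
  cosα=-0.5000 sinα=-0.8660 | (4,3) | tMaxX 0.4400 tMaxY 0.7044 | tΔX 2.0000 tΔY 1.1547
    t=0.4400 [x] (3,3)
    t=0.7044 [y] (3,2)
    t=1.8591 [y] (3,1)
    t=2.4400 [x] (2,1) — stop
  → r_4 = 2.4400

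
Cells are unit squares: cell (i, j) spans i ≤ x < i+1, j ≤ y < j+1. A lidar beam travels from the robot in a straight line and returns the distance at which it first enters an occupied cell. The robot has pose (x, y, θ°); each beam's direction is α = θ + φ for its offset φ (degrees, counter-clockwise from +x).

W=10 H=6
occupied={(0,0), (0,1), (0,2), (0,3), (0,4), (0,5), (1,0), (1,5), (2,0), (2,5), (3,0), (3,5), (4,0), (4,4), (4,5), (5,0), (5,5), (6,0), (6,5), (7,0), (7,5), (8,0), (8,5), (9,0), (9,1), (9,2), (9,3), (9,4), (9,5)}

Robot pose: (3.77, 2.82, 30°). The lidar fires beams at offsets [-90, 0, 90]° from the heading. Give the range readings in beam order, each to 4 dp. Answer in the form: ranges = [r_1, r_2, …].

ranges = [2.1016, 4.3600, 2.5172]

beam 1: φ=-90°, α=300°
  cosα=0.5000 sinα=-0.8660 | (3,2) | tMaxX 0.4600 tMaxY 0.9469 | tΔX 2.0000 tΔY 1.1547
    t=0.4600 [x] (4,2)
    t=0.9469 [y] (4,1)
    t=2.1016 [y] (4,0) — stop
  → r_1 = 2.1016
beam 2: φ=0°, α=30°
  cosα=0.8660 sinα=0.5000 | (3,2) | tMaxX 0.2656 tMaxY 0.3600 | tΔX 1.1547 tΔY 2.0000
    t=0.2656 [x] (4,2)
    t=0.3600 [y] (4,3)
    t=1.4203 [x] (5,3)
    t=2.3600 [y] (5,4)
    t=2.5750 [x] (6,4)
    t=3.7297 [x] (7,4)
    t=4.3600 [y] (7,5) — stop
  → r_2 = 4.3600
beam 3: φ=90°, α=120°
  cosα=-0.5000 sinα=0.8660 | (3,2) | tMaxX 1.5400 tMaxY 0.2078 | tΔX 2.0000 tΔY 1.1547
    t=0.2078 [y] (3,3)
    t=1.3625 [y] (3,4)
    t=1.5400 [x] (2,4)
    t=2.5172 [y] (2,5) — stop
  → r_3 = 2.5172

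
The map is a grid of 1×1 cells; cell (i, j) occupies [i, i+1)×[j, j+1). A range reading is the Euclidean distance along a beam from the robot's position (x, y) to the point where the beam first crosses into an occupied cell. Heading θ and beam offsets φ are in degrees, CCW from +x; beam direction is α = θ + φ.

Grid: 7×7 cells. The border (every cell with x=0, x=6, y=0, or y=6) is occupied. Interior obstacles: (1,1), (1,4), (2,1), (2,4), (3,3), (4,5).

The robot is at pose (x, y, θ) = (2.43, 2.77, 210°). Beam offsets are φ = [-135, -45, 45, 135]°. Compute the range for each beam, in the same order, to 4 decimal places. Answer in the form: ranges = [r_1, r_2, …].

ranges = [1.2734, 1.4804, 0.7972, 3.6959]

beam 1: φ=-135°, α=75°
  dir = (cos 75°, sin 75°) = (0.2588, 0.9659); from cell (2,2)
  next x-line at t=2.2023, next y-line at t=0.2381; Δt_x=3.8637, Δt_y=1.0353
    y: enter (2,3) at t=0.2381
    y: enter (2,4) at t=1.2734 ← occupied
  → r_1 = 1.2734
beam 2: φ=-45°, α=165°
  dir = (cos 165°, sin 165°) = (-0.9659, 0.2588); from cell (2,2)
  next x-line at t=0.4452, next y-line at t=0.8887; Δt_x=1.0353, Δt_y=3.8637
    x: enter (1,2) at t=0.4452
    y: enter (1,3) at t=0.8887
    x: enter (0,3) at t=1.4804 ← occupied
  → r_2 = 1.4804
beam 3: φ=45°, α=255°
  dir = (cos 255°, sin 255°) = (-0.2588, -0.9659); from cell (2,2)
  next x-line at t=1.6614, next y-line at t=0.7972; Δt_x=3.8637, Δt_y=1.0353
    y: enter (2,1) at t=0.7972 ← occupied
  → r_3 = 0.7972
beam 4: φ=135°, α=345°
  dir = (cos 345°, sin 345°) = (0.9659, -0.2588); from cell (2,2)
  next x-line at t=0.5901, next y-line at t=2.9751; Δt_x=1.0353, Δt_y=3.8637
    x: enter (3,2) at t=0.5901
    x: enter (4,2) at t=1.6254
    x: enter (5,2) at t=2.6607
    y: enter (5,1) at t=2.9751
    x: enter (6,1) at t=3.6959 ← occupied
  → r_4 = 3.6959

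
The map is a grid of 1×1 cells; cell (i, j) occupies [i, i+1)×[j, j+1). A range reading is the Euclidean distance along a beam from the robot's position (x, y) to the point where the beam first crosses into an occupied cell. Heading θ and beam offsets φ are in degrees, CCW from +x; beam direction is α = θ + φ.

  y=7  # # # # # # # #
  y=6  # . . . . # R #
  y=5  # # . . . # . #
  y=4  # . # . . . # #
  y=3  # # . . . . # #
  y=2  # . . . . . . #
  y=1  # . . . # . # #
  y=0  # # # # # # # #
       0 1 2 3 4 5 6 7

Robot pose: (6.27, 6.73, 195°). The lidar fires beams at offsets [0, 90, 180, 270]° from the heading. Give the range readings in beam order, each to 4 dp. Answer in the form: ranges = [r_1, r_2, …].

ranges = [0.2795, 1.7910, 0.7558, 0.2795]

beam 1: φ=0°, α=195°
  dir = (cos 195°, sin 195°) = (-0.9659, -0.2588); from cell (6,6)
  next x-line at t=0.2795, next y-line at t=2.8205; Δt_x=1.0353, Δt_y=3.8637
    x: enter (5,6) at t=0.2795 ← occupied
  → r_1 = 0.2795
beam 2: φ=90°, α=285°
  dir = (cos 285°, sin 285°) = (0.2588, -0.9659); from cell (6,6)
  next x-line at t=2.8205, next y-line at t=0.7558; Δt_x=3.8637, Δt_y=1.0353
    y: enter (6,5) at t=0.7558
    y: enter (6,4) at t=1.7910 ← occupied
  → r_2 = 1.7910
beam 3: φ=180°, α=15°
  dir = (cos 15°, sin 15°) = (0.9659, 0.2588); from cell (6,6)
  next x-line at t=0.7558, next y-line at t=1.0432; Δt_x=1.0353, Δt_y=3.8637
    x: enter (7,6) at t=0.7558 ← occupied
  → r_3 = 0.7558
beam 4: φ=270°, α=105°
  dir = (cos 105°, sin 105°) = (-0.2588, 0.9659); from cell (6,6)
  next x-line at t=1.0432, next y-line at t=0.2795; Δt_x=3.8637, Δt_y=1.0353
    y: enter (6,7) at t=0.2795 ← occupied
  → r_4 = 0.2795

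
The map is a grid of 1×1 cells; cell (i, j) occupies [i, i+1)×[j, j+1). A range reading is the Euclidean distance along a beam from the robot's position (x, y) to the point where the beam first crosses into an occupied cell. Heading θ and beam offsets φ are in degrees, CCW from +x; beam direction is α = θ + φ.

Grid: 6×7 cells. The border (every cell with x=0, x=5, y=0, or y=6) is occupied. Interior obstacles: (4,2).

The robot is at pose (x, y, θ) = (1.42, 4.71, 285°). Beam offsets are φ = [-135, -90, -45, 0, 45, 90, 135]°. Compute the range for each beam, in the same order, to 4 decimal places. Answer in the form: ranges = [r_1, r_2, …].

ranges = [0.4850, 0.4348, 0.8400, 3.8409, 3.4200, 3.7063, 1.4896]

beam 1: φ=-135°, α=150°
  cosα=-0.8660 sinα=0.5000 | (1,4) | tMaxX 0.4850 tMaxY 0.5800 | tΔX 1.1547 tΔY 2.0000
    t=0.4850 [x] (0,4) — stop
  → r_1 = 0.4850
beam 2: φ=-90°, α=195°
  cosα=-0.9659 sinα=-0.2588 | (1,4) | tMaxX 0.4348 tMaxY 2.7432 | tΔX 1.0353 tΔY 3.8637
    t=0.4348 [x] (0,4) — stop
  → r_2 = 0.4348
beam 3: φ=-45°, α=240°
  cosα=-0.5000 sinα=-0.8660 | (1,4) | tMaxX 0.8400 tMaxY 0.8198 | tΔX 2.0000 tΔY 1.1547
    t=0.8198 [y] (1,3)
    t=0.8400 [x] (0,3) — stop
  → r_3 = 0.8400
beam 4: φ=0°, α=285°
  cosα=0.2588 sinα=-0.9659 | (1,4) | tMaxX 2.2409 tMaxY 0.7350 | tΔX 3.8637 tΔY 1.0353
    t=0.7350 [y] (1,3)
    t=1.7703 [y] (1,2)
    t=2.2409 [x] (2,2)
    t=2.8056 [y] (2,1)
    t=3.8409 [y] (2,0) — stop
  → r_4 = 3.8409
beam 5: φ=45°, α=330°
  cosα=0.8660 sinα=-0.5000 | (1,4) | tMaxX 0.6697 tMaxY 1.4200 | tΔX 1.1547 tΔY 2.0000
    t=0.6697 [x] (2,4)
    t=1.4200 [y] (2,3)
    t=1.8244 [x] (3,3)
    t=2.9791 [x] (4,3)
    t=3.4200 [y] (4,2) — stop
  → r_5 = 3.4200
beam 6: φ=90°, α=15°
  cosα=0.9659 sinα=0.2588 | (1,4) | tMaxX 0.6005 tMaxY 1.1205 | tΔX 1.0353 tΔY 3.8637
    t=0.6005 [x] (2,4)
    t=1.1205 [y] (2,5)
    t=1.6357 [x] (3,5)
    t=2.6710 [x] (4,5)
    t=3.7063 [x] (5,5) — stop
  → r_6 = 3.7063
beam 7: φ=135°, α=60°
  cosα=0.5000 sinα=0.8660 | (1,4) | tMaxX 1.1600 tMaxY 0.3349 | tΔX 2.0000 tΔY 1.1547
    t=0.3349 [y] (1,5)
    t=1.1600 [x] (2,5)
    t=1.4896 [y] (2,6) — stop
  → r_7 = 1.4896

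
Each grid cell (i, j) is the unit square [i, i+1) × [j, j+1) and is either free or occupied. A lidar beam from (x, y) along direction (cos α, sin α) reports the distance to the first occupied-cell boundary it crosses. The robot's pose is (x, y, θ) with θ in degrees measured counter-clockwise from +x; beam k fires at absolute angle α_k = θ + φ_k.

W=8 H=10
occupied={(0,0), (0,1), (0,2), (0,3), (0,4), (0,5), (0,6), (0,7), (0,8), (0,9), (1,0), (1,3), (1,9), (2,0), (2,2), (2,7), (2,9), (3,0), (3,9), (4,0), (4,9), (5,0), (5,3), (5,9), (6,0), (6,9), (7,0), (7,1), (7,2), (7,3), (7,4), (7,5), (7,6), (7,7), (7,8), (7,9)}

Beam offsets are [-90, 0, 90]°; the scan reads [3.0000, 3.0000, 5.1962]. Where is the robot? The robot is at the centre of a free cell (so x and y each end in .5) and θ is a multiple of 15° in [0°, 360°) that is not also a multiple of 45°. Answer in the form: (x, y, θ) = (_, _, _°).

(x, y, θ) = (5.5, 5.5, 150°)

Candidates: 44 free-cell centres × 16 headings = 704 poses. Raycast each; keep the one whose scan matches to 4 dp.
  (4.5, 4.5, 60°): beam 1 = 1.0000 ≠ 3.0000 ✗
  (5.5, 1.5, 30°): beam 1 = 0.5774 ≠ 3.0000 ✗
  (1.5, 7.5, 255°): beam 1 = 0.5176 ≠ 3.0000 ✗
  (4.5, 1.5, 120°): beam 1 = 2.8868 ≠ 3.0000 ✗
  (6.5, 7.5, 240°): beam 2 = 7.5056 ≠ 3.0000 ✗
  …
  (5.5, 5.5, 150°): r_1=3.0000, r_2=3.0000, r_3=5.1962 — all match ✓
No second candidate reproduces the full scan.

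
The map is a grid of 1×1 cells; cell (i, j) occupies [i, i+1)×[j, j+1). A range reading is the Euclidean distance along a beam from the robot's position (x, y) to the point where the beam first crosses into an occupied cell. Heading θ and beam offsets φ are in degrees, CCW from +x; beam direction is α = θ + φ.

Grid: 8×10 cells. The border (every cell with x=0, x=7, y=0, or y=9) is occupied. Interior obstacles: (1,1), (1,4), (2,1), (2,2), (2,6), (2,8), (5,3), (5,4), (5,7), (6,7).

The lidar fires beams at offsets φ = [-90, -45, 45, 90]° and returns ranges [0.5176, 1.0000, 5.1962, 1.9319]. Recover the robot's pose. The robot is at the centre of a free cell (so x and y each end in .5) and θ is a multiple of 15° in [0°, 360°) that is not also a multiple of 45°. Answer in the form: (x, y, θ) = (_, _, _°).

(x, y, θ) = (6.5, 1.5, 105°)

Candidates: 38 free-cell centres × 16 headings = 608 poses. Raycast each; keep the one whose scan matches to 4 dp.
  (6.5, 4.5, 285°): beam 3 = 0.5774 ≠ 5.1962 ✗
  (3.5, 6.5, 300°): beam 1 = 0.5774 ≠ 0.5176 ✗
  (1.5, 7.5, 75°): beam 1 = 5.6940 ≠ 0.5176 ✗
  (1.5, 6.5, 15°): beam 1 = 1.5529 ≠ 0.5176 ✗
  …
  (6.5, 1.5, 105°): r_1=0.5176, r_2=1.0000, r_3=5.1962, r_4=1.9319 — all match ✓
Unique over the lattice → pose = (6.5, 1.5, 105°).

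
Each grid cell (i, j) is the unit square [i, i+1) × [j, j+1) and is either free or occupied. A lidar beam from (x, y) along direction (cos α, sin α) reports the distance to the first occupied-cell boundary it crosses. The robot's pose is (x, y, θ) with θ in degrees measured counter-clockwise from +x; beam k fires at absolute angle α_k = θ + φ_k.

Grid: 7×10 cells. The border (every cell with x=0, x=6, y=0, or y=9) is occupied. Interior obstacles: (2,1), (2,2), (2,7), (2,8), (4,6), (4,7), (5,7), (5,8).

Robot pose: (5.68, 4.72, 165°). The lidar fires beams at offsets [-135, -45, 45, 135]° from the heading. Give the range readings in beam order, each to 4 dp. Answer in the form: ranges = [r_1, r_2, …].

ranges = [0.3695, 1.4780, 3.4400, 0.6400]

beam 1: φ=-135°, α=30°
  direction (0.8660, 0.5000); cell (5,4); t to first gridline: x 0.3695, y 0.5600 (then +1.1547 / +2.0000)
    (6,4) via x @ 0.3695  # hit
  → r_1 = 0.3695
beam 2: φ=-45°, α=120°
  direction (-0.5000, 0.8660); cell (5,4); t to first gridline: x 1.3600, y 0.3233 (then +2.0000 / +1.1547)
    (5,5) via y @ 0.3233
    (4,5) via x @ 1.3600
    (4,6) via y @ 1.4780  # hit
  → r_2 = 1.4780
beam 3: φ=45°, α=210°
  direction (-0.8660, -0.5000); cell (5,4); t to first gridline: x 0.7852, y 1.4400 (then +1.1547 / +2.0000)
    (4,4) via x @ 0.7852
    (4,3) via y @ 1.4400
    (3,3) via x @ 1.9399
    (2,3) via x @ 3.0946
    (2,2) via y @ 3.4400  # hit
  → r_3 = 3.4400
beam 4: φ=135°, α=300°
  direction (0.5000, -0.8660); cell (5,4); t to first gridline: x 0.6400, y 0.8314 (then +2.0000 / +1.1547)
    (6,4) via x @ 0.6400  # hit
  → r_4 = 0.6400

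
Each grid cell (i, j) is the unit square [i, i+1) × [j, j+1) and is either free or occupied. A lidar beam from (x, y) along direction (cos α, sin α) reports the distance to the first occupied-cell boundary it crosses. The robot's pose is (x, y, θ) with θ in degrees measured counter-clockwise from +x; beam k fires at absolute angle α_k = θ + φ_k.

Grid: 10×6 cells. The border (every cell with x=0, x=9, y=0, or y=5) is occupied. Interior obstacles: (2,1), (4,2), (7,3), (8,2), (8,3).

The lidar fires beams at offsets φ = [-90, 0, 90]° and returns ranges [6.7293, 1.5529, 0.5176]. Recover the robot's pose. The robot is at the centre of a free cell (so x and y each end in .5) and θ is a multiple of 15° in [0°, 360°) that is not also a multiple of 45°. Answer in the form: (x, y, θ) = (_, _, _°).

Enumerate (i+0.5, j+0.5, θ) over the 27 free cells and 16 admissible headings. For each, cast all 3 beams and compare to the given ranges.
  (7.5, 2.5, 210°): beam 1 = 0.5774 ≠ 6.7293 ✗
  (6.5, 4.5, 30°): beam 1 = 1.0000 ≠ 6.7293 ✗
  (5.5, 4.5, 150°): beam 1 = 0.5774 ≠ 6.7293 ✗
  (1.5, 3.5, 240°): beam 1 = 0.5774 ≠ 6.7293 ✗
  …
  (7.5, 2.5, 255°): r_1=6.7293, r_2=1.5529, r_3=0.5176 — all match ✓
No second candidate reproduces the full scan.

(x, y, θ) = (7.5, 2.5, 255°)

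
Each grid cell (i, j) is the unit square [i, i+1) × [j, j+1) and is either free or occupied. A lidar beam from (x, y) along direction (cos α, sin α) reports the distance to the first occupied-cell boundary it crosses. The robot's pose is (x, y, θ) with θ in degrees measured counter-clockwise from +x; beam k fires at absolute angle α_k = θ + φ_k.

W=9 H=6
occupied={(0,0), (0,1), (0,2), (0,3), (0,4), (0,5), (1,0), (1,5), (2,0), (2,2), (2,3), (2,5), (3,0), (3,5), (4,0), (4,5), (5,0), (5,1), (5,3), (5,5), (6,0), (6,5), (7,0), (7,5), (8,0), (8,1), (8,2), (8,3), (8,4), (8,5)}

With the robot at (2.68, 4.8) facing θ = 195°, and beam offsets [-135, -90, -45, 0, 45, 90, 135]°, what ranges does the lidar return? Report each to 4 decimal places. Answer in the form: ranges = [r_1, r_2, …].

ranges = [0.2309, 0.2071, 0.4000, 1.7393, 0.9238, 0.8282, 2.6789]

beam 1: φ=-135°, α=60°
  cosα=0.5000 sinα=0.8660 | (2,4) | tMaxX 0.6400 tMaxY 0.2309 | tΔX 2.0000 tΔY 1.1547
    t=0.2309 [y] (2,5) — stop
  → r_1 = 0.2309
beam 2: φ=-90°, α=105°
  cosα=-0.2588 sinα=0.9659 | (2,4) | tMaxX 2.6273 tMaxY 0.2071 | tΔX 3.8637 tΔY 1.0353
    t=0.2071 [y] (2,5) — stop
  → r_2 = 0.2071
beam 3: φ=-45°, α=150°
  cosα=-0.8660 sinα=0.5000 | (2,4) | tMaxX 0.7852 tMaxY 0.4000 | tΔX 1.1547 tΔY 2.0000
    t=0.4000 [y] (2,5) — stop
  → r_3 = 0.4000
beam 4: φ=0°, α=195°
  cosα=-0.9659 sinα=-0.2588 | (2,4) | tMaxX 0.7040 tMaxY 3.0910 | tΔX 1.0353 tΔY 3.8637
    t=0.7040 [x] (1,4)
    t=1.7393 [x] (0,4) — stop
  → r_4 = 1.7393
beam 5: φ=45°, α=240°
  cosα=-0.5000 sinα=-0.8660 | (2,4) | tMaxX 1.3600 tMaxY 0.9238 | tΔX 2.0000 tΔY 1.1547
    t=0.9238 [y] (2,3) — stop
  → r_5 = 0.9238
beam 6: φ=90°, α=285°
  cosα=0.2588 sinα=-0.9659 | (2,4) | tMaxX 1.2364 tMaxY 0.8282 | tΔX 3.8637 tΔY 1.0353
    t=0.8282 [y] (2,3) — stop
  → r_6 = 0.8282
beam 7: φ=135°, α=330°
  cosα=0.8660 sinα=-0.5000 | (2,4) | tMaxX 0.3695 tMaxY 1.6000 | tΔX 1.1547 tΔY 2.0000
    t=0.3695 [x] (3,4)
    t=1.5242 [x] (4,4)
    t=1.6000 [y] (4,3)
    t=2.6789 [x] (5,3) — stop
  → r_7 = 2.6789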